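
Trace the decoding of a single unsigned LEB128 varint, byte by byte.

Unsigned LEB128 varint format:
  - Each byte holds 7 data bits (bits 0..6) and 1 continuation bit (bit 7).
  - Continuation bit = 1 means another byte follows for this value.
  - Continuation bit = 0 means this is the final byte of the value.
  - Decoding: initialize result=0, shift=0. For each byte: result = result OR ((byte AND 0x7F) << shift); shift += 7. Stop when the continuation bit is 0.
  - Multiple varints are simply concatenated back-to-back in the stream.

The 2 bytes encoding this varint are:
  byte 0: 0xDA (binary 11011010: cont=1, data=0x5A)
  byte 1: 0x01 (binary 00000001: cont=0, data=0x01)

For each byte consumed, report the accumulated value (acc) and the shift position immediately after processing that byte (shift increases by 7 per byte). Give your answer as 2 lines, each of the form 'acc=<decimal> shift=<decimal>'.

Answer: acc=90 shift=7
acc=218 shift=14

Derivation:
byte 0=0xDA: payload=0x5A=90, contrib = 90<<0 = 90; acc -> 90, shift -> 7
byte 1=0x01: payload=0x01=1, contrib = 1<<7 = 128; acc -> 218, shift -> 14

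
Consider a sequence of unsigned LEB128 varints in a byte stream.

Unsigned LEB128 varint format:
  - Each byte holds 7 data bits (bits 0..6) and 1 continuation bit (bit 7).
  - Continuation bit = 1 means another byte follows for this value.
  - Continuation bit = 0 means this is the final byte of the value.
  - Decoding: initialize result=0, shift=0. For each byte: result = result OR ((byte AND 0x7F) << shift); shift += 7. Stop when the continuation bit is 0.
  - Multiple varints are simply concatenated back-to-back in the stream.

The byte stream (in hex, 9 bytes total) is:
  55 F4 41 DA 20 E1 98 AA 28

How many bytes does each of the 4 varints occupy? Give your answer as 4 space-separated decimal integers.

  byte[0]=0x55 cont=0 payload=0x55=85: acc |= 85<<0 -> acc=85 shift=7 [end]
Varint 1: bytes[0:1] = 55 -> value 85 (1 byte(s))
  byte[1]=0xF4 cont=1 payload=0x74=116: acc |= 116<<0 -> acc=116 shift=7
  byte[2]=0x41 cont=0 payload=0x41=65: acc |= 65<<7 -> acc=8436 shift=14 [end]
Varint 2: bytes[1:3] = F4 41 -> value 8436 (2 byte(s))
  byte[3]=0xDA cont=1 payload=0x5A=90: acc |= 90<<0 -> acc=90 shift=7
  byte[4]=0x20 cont=0 payload=0x20=32: acc |= 32<<7 -> acc=4186 shift=14 [end]
Varint 3: bytes[3:5] = DA 20 -> value 4186 (2 byte(s))
  byte[5]=0xE1 cont=1 payload=0x61=97: acc |= 97<<0 -> acc=97 shift=7
  byte[6]=0x98 cont=1 payload=0x18=24: acc |= 24<<7 -> acc=3169 shift=14
  byte[7]=0xAA cont=1 payload=0x2A=42: acc |= 42<<14 -> acc=691297 shift=21
  byte[8]=0x28 cont=0 payload=0x28=40: acc |= 40<<21 -> acc=84577377 shift=28 [end]
Varint 4: bytes[5:9] = E1 98 AA 28 -> value 84577377 (4 byte(s))

Answer: 1 2 2 4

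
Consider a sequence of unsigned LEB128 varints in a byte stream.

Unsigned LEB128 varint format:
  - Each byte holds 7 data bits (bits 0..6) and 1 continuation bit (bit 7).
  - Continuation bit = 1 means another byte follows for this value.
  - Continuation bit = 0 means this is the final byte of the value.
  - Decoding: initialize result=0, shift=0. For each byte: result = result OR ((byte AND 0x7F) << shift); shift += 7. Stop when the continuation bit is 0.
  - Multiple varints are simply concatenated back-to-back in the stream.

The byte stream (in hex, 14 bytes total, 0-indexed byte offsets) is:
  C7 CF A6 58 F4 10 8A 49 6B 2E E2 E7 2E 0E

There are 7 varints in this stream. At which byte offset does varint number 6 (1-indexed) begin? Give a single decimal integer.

Answer: 10

Derivation:
  byte[0]=0xC7 cont=1 payload=0x47=71: acc |= 71<<0 -> acc=71 shift=7
  byte[1]=0xCF cont=1 payload=0x4F=79: acc |= 79<<7 -> acc=10183 shift=14
  byte[2]=0xA6 cont=1 payload=0x26=38: acc |= 38<<14 -> acc=632775 shift=21
  byte[3]=0x58 cont=0 payload=0x58=88: acc |= 88<<21 -> acc=185182151 shift=28 [end]
Varint 1: bytes[0:4] = C7 CF A6 58 -> value 185182151 (4 byte(s))
  byte[4]=0xF4 cont=1 payload=0x74=116: acc |= 116<<0 -> acc=116 shift=7
  byte[5]=0x10 cont=0 payload=0x10=16: acc |= 16<<7 -> acc=2164 shift=14 [end]
Varint 2: bytes[4:6] = F4 10 -> value 2164 (2 byte(s))
  byte[6]=0x8A cont=1 payload=0x0A=10: acc |= 10<<0 -> acc=10 shift=7
  byte[7]=0x49 cont=0 payload=0x49=73: acc |= 73<<7 -> acc=9354 shift=14 [end]
Varint 3: bytes[6:8] = 8A 49 -> value 9354 (2 byte(s))
  byte[8]=0x6B cont=0 payload=0x6B=107: acc |= 107<<0 -> acc=107 shift=7 [end]
Varint 4: bytes[8:9] = 6B -> value 107 (1 byte(s))
  byte[9]=0x2E cont=0 payload=0x2E=46: acc |= 46<<0 -> acc=46 shift=7 [end]
Varint 5: bytes[9:10] = 2E -> value 46 (1 byte(s))
  byte[10]=0xE2 cont=1 payload=0x62=98: acc |= 98<<0 -> acc=98 shift=7
  byte[11]=0xE7 cont=1 payload=0x67=103: acc |= 103<<7 -> acc=13282 shift=14
  byte[12]=0x2E cont=0 payload=0x2E=46: acc |= 46<<14 -> acc=766946 shift=21 [end]
Varint 6: bytes[10:13] = E2 E7 2E -> value 766946 (3 byte(s))
  byte[13]=0x0E cont=0 payload=0x0E=14: acc |= 14<<0 -> acc=14 shift=7 [end]
Varint 7: bytes[13:14] = 0E -> value 14 (1 byte(s))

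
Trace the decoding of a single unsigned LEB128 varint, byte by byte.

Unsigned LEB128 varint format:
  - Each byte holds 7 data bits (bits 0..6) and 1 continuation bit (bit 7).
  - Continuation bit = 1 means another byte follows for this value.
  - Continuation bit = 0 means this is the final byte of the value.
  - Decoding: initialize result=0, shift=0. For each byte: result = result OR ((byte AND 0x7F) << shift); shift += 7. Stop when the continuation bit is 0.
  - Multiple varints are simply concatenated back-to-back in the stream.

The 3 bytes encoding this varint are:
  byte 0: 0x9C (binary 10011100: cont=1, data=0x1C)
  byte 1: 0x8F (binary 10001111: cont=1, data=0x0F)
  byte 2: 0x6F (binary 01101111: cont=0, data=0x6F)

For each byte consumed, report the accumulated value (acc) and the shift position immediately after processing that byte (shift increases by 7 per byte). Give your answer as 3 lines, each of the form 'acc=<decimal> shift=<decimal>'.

byte 0=0x9C: payload=0x1C=28, contrib = 28<<0 = 28; acc -> 28, shift -> 7
byte 1=0x8F: payload=0x0F=15, contrib = 15<<7 = 1920; acc -> 1948, shift -> 14
byte 2=0x6F: payload=0x6F=111, contrib = 111<<14 = 1818624; acc -> 1820572, shift -> 21

Answer: acc=28 shift=7
acc=1948 shift=14
acc=1820572 shift=21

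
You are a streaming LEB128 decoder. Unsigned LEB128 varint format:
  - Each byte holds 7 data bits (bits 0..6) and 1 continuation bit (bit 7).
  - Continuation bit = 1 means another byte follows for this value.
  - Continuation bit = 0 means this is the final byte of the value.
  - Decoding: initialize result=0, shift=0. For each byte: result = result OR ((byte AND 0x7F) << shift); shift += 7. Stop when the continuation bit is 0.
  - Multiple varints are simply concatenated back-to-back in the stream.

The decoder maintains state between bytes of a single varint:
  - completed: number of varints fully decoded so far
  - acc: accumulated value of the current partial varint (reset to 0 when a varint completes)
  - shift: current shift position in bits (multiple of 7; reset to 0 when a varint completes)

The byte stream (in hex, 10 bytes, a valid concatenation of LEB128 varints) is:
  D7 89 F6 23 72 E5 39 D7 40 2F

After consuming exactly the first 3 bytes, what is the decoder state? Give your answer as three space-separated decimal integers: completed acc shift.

Answer: 0 1934551 21

Derivation:
byte[0]=0xD7 cont=1 payload=0x57: acc |= 87<<0 -> completed=0 acc=87 shift=7
byte[1]=0x89 cont=1 payload=0x09: acc |= 9<<7 -> completed=0 acc=1239 shift=14
byte[2]=0xF6 cont=1 payload=0x76: acc |= 118<<14 -> completed=0 acc=1934551 shift=21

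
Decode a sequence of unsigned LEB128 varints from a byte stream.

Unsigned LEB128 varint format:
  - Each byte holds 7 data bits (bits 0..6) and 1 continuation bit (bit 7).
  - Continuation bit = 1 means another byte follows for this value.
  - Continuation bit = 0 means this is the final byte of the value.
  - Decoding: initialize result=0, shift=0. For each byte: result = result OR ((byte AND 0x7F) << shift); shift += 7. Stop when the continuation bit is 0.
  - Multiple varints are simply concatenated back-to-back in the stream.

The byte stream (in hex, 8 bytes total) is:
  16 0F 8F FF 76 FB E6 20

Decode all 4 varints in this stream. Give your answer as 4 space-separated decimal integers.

  byte[0]=0x16 cont=0 payload=0x16=22: acc |= 22<<0 -> acc=22 shift=7 [end]
Varint 1: bytes[0:1] = 16 -> value 22 (1 byte(s))
  byte[1]=0x0F cont=0 payload=0x0F=15: acc |= 15<<0 -> acc=15 shift=7 [end]
Varint 2: bytes[1:2] = 0F -> value 15 (1 byte(s))
  byte[2]=0x8F cont=1 payload=0x0F=15: acc |= 15<<0 -> acc=15 shift=7
  byte[3]=0xFF cont=1 payload=0x7F=127: acc |= 127<<7 -> acc=16271 shift=14
  byte[4]=0x76 cont=0 payload=0x76=118: acc |= 118<<14 -> acc=1949583 shift=21 [end]
Varint 3: bytes[2:5] = 8F FF 76 -> value 1949583 (3 byte(s))
  byte[5]=0xFB cont=1 payload=0x7B=123: acc |= 123<<0 -> acc=123 shift=7
  byte[6]=0xE6 cont=1 payload=0x66=102: acc |= 102<<7 -> acc=13179 shift=14
  byte[7]=0x20 cont=0 payload=0x20=32: acc |= 32<<14 -> acc=537467 shift=21 [end]
Varint 4: bytes[5:8] = FB E6 20 -> value 537467 (3 byte(s))

Answer: 22 15 1949583 537467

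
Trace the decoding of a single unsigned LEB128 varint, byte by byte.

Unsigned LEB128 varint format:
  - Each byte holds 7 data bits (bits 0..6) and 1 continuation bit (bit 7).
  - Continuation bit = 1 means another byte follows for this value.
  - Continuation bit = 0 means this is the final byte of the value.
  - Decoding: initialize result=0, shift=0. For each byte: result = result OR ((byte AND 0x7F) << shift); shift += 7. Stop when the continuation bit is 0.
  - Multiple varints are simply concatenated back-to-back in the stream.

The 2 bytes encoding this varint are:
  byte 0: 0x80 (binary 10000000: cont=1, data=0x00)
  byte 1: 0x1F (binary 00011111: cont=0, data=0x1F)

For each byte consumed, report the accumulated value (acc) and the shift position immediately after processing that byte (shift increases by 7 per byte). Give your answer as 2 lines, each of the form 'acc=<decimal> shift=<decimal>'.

byte 0=0x80: payload=0x00=0, contrib = 0<<0 = 0; acc -> 0, shift -> 7
byte 1=0x1F: payload=0x1F=31, contrib = 31<<7 = 3968; acc -> 3968, shift -> 14

Answer: acc=0 shift=7
acc=3968 shift=14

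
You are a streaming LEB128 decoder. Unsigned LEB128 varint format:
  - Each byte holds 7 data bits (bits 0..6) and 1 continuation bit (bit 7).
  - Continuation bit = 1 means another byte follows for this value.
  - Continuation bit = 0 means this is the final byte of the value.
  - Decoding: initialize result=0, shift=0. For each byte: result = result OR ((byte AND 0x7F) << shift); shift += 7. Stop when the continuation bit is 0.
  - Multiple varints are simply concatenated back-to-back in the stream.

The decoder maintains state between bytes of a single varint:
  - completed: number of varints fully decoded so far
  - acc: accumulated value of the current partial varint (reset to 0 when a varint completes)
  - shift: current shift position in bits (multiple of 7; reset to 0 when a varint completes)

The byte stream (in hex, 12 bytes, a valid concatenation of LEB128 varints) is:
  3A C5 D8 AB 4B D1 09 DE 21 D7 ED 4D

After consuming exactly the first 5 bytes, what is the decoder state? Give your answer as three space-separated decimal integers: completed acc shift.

byte[0]=0x3A cont=0 payload=0x3A: varint #1 complete (value=58); reset -> completed=1 acc=0 shift=0
byte[1]=0xC5 cont=1 payload=0x45: acc |= 69<<0 -> completed=1 acc=69 shift=7
byte[2]=0xD8 cont=1 payload=0x58: acc |= 88<<7 -> completed=1 acc=11333 shift=14
byte[3]=0xAB cont=1 payload=0x2B: acc |= 43<<14 -> completed=1 acc=715845 shift=21
byte[4]=0x4B cont=0 payload=0x4B: varint #2 complete (value=158002245); reset -> completed=2 acc=0 shift=0

Answer: 2 0 0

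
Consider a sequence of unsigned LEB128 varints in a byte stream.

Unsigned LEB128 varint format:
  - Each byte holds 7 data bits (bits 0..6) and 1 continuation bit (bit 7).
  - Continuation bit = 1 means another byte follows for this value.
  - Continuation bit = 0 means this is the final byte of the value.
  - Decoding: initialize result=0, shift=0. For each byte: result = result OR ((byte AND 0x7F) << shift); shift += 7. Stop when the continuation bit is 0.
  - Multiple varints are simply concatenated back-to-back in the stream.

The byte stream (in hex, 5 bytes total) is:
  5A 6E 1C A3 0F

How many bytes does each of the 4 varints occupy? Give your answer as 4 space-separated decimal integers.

Answer: 1 1 1 2

Derivation:
  byte[0]=0x5A cont=0 payload=0x5A=90: acc |= 90<<0 -> acc=90 shift=7 [end]
Varint 1: bytes[0:1] = 5A -> value 90 (1 byte(s))
  byte[1]=0x6E cont=0 payload=0x6E=110: acc |= 110<<0 -> acc=110 shift=7 [end]
Varint 2: bytes[1:2] = 6E -> value 110 (1 byte(s))
  byte[2]=0x1C cont=0 payload=0x1C=28: acc |= 28<<0 -> acc=28 shift=7 [end]
Varint 3: bytes[2:3] = 1C -> value 28 (1 byte(s))
  byte[3]=0xA3 cont=1 payload=0x23=35: acc |= 35<<0 -> acc=35 shift=7
  byte[4]=0x0F cont=0 payload=0x0F=15: acc |= 15<<7 -> acc=1955 shift=14 [end]
Varint 4: bytes[3:5] = A3 0F -> value 1955 (2 byte(s))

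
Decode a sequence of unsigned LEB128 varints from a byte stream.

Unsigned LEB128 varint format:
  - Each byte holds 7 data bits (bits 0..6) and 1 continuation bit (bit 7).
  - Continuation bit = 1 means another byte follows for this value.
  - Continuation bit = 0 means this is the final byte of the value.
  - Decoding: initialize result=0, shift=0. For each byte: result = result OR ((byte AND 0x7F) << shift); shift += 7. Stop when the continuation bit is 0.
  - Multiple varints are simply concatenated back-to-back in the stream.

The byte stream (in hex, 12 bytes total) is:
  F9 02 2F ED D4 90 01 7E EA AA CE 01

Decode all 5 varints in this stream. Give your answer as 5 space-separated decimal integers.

  byte[0]=0xF9 cont=1 payload=0x79=121: acc |= 121<<0 -> acc=121 shift=7
  byte[1]=0x02 cont=0 payload=0x02=2: acc |= 2<<7 -> acc=377 shift=14 [end]
Varint 1: bytes[0:2] = F9 02 -> value 377 (2 byte(s))
  byte[2]=0x2F cont=0 payload=0x2F=47: acc |= 47<<0 -> acc=47 shift=7 [end]
Varint 2: bytes[2:3] = 2F -> value 47 (1 byte(s))
  byte[3]=0xED cont=1 payload=0x6D=109: acc |= 109<<0 -> acc=109 shift=7
  byte[4]=0xD4 cont=1 payload=0x54=84: acc |= 84<<7 -> acc=10861 shift=14
  byte[5]=0x90 cont=1 payload=0x10=16: acc |= 16<<14 -> acc=273005 shift=21
  byte[6]=0x01 cont=0 payload=0x01=1: acc |= 1<<21 -> acc=2370157 shift=28 [end]
Varint 3: bytes[3:7] = ED D4 90 01 -> value 2370157 (4 byte(s))
  byte[7]=0x7E cont=0 payload=0x7E=126: acc |= 126<<0 -> acc=126 shift=7 [end]
Varint 4: bytes[7:8] = 7E -> value 126 (1 byte(s))
  byte[8]=0xEA cont=1 payload=0x6A=106: acc |= 106<<0 -> acc=106 shift=7
  byte[9]=0xAA cont=1 payload=0x2A=42: acc |= 42<<7 -> acc=5482 shift=14
  byte[10]=0xCE cont=1 payload=0x4E=78: acc |= 78<<14 -> acc=1283434 shift=21
  byte[11]=0x01 cont=0 payload=0x01=1: acc |= 1<<21 -> acc=3380586 shift=28 [end]
Varint 5: bytes[8:12] = EA AA CE 01 -> value 3380586 (4 byte(s))

Answer: 377 47 2370157 126 3380586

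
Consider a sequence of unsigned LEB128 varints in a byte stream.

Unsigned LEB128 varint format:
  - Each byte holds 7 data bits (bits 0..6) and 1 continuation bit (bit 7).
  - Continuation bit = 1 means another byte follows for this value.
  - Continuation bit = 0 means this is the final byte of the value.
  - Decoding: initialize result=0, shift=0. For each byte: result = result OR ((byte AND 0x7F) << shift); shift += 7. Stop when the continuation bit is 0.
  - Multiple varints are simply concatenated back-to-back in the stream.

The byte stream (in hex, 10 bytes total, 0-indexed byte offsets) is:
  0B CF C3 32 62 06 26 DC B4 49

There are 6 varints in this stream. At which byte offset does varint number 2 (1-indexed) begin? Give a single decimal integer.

  byte[0]=0x0B cont=0 payload=0x0B=11: acc |= 11<<0 -> acc=11 shift=7 [end]
Varint 1: bytes[0:1] = 0B -> value 11 (1 byte(s))
  byte[1]=0xCF cont=1 payload=0x4F=79: acc |= 79<<0 -> acc=79 shift=7
  byte[2]=0xC3 cont=1 payload=0x43=67: acc |= 67<<7 -> acc=8655 shift=14
  byte[3]=0x32 cont=0 payload=0x32=50: acc |= 50<<14 -> acc=827855 shift=21 [end]
Varint 2: bytes[1:4] = CF C3 32 -> value 827855 (3 byte(s))
  byte[4]=0x62 cont=0 payload=0x62=98: acc |= 98<<0 -> acc=98 shift=7 [end]
Varint 3: bytes[4:5] = 62 -> value 98 (1 byte(s))
  byte[5]=0x06 cont=0 payload=0x06=6: acc |= 6<<0 -> acc=6 shift=7 [end]
Varint 4: bytes[5:6] = 06 -> value 6 (1 byte(s))
  byte[6]=0x26 cont=0 payload=0x26=38: acc |= 38<<0 -> acc=38 shift=7 [end]
Varint 5: bytes[6:7] = 26 -> value 38 (1 byte(s))
  byte[7]=0xDC cont=1 payload=0x5C=92: acc |= 92<<0 -> acc=92 shift=7
  byte[8]=0xB4 cont=1 payload=0x34=52: acc |= 52<<7 -> acc=6748 shift=14
  byte[9]=0x49 cont=0 payload=0x49=73: acc |= 73<<14 -> acc=1202780 shift=21 [end]
Varint 6: bytes[7:10] = DC B4 49 -> value 1202780 (3 byte(s))

Answer: 1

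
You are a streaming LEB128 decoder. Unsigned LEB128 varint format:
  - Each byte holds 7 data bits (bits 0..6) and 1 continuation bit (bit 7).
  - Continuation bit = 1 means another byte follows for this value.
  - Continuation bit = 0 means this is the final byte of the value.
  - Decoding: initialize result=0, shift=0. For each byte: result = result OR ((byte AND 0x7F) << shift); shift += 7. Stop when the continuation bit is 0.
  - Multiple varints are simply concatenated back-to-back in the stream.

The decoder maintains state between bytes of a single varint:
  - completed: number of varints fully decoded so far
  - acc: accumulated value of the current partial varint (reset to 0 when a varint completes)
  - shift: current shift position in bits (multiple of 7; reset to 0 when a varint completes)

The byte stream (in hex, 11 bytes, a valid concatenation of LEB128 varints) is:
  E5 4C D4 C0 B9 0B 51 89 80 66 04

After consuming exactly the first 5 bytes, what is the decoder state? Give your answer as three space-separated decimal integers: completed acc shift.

Answer: 1 942164 21

Derivation:
byte[0]=0xE5 cont=1 payload=0x65: acc |= 101<<0 -> completed=0 acc=101 shift=7
byte[1]=0x4C cont=0 payload=0x4C: varint #1 complete (value=9829); reset -> completed=1 acc=0 shift=0
byte[2]=0xD4 cont=1 payload=0x54: acc |= 84<<0 -> completed=1 acc=84 shift=7
byte[3]=0xC0 cont=1 payload=0x40: acc |= 64<<7 -> completed=1 acc=8276 shift=14
byte[4]=0xB9 cont=1 payload=0x39: acc |= 57<<14 -> completed=1 acc=942164 shift=21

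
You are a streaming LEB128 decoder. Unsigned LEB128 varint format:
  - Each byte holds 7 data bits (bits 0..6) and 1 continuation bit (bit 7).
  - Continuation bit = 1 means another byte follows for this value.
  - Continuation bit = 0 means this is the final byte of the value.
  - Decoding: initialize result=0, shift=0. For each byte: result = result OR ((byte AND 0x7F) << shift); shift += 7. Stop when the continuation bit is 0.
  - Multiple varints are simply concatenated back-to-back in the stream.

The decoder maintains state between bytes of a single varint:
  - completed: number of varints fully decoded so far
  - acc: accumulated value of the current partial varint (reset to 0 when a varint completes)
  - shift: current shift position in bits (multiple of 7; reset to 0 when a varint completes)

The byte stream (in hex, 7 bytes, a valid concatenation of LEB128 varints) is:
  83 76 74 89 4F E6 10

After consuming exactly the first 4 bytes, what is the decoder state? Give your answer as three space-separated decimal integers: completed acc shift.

byte[0]=0x83 cont=1 payload=0x03: acc |= 3<<0 -> completed=0 acc=3 shift=7
byte[1]=0x76 cont=0 payload=0x76: varint #1 complete (value=15107); reset -> completed=1 acc=0 shift=0
byte[2]=0x74 cont=0 payload=0x74: varint #2 complete (value=116); reset -> completed=2 acc=0 shift=0
byte[3]=0x89 cont=1 payload=0x09: acc |= 9<<0 -> completed=2 acc=9 shift=7

Answer: 2 9 7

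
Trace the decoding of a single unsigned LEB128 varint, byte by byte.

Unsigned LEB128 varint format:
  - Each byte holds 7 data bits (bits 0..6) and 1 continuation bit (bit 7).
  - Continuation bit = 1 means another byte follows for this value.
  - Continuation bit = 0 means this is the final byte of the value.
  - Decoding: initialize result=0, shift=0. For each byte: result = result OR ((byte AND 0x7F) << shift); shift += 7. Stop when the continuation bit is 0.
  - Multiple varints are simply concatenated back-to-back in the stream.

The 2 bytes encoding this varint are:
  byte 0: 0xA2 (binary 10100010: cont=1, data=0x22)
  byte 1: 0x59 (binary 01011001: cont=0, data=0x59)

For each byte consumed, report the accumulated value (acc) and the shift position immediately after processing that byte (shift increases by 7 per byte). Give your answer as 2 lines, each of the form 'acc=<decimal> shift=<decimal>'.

Answer: acc=34 shift=7
acc=11426 shift=14

Derivation:
byte 0=0xA2: payload=0x22=34, contrib = 34<<0 = 34; acc -> 34, shift -> 7
byte 1=0x59: payload=0x59=89, contrib = 89<<7 = 11392; acc -> 11426, shift -> 14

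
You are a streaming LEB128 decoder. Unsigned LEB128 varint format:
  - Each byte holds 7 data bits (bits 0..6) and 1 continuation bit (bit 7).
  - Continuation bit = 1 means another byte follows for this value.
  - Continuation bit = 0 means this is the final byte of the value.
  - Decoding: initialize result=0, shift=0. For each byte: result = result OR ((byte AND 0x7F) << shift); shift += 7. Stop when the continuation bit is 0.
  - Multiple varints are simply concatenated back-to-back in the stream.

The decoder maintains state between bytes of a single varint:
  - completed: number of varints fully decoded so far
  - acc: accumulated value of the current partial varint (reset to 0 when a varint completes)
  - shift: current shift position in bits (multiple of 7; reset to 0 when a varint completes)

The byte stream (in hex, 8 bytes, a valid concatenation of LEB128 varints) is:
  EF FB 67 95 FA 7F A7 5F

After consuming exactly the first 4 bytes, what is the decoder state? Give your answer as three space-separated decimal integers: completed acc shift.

Answer: 1 21 7

Derivation:
byte[0]=0xEF cont=1 payload=0x6F: acc |= 111<<0 -> completed=0 acc=111 shift=7
byte[1]=0xFB cont=1 payload=0x7B: acc |= 123<<7 -> completed=0 acc=15855 shift=14
byte[2]=0x67 cont=0 payload=0x67: varint #1 complete (value=1703407); reset -> completed=1 acc=0 shift=0
byte[3]=0x95 cont=1 payload=0x15: acc |= 21<<0 -> completed=1 acc=21 shift=7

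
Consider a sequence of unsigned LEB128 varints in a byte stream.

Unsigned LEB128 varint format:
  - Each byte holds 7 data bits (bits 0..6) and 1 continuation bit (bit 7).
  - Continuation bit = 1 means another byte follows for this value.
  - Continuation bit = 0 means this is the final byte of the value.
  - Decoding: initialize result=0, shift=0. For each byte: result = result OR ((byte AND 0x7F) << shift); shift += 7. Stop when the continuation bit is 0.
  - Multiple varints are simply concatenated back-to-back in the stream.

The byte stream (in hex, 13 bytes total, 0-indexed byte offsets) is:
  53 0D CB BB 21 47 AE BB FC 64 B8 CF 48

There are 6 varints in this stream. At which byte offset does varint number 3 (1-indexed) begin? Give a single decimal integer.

  byte[0]=0x53 cont=0 payload=0x53=83: acc |= 83<<0 -> acc=83 shift=7 [end]
Varint 1: bytes[0:1] = 53 -> value 83 (1 byte(s))
  byte[1]=0x0D cont=0 payload=0x0D=13: acc |= 13<<0 -> acc=13 shift=7 [end]
Varint 2: bytes[1:2] = 0D -> value 13 (1 byte(s))
  byte[2]=0xCB cont=1 payload=0x4B=75: acc |= 75<<0 -> acc=75 shift=7
  byte[3]=0xBB cont=1 payload=0x3B=59: acc |= 59<<7 -> acc=7627 shift=14
  byte[4]=0x21 cont=0 payload=0x21=33: acc |= 33<<14 -> acc=548299 shift=21 [end]
Varint 3: bytes[2:5] = CB BB 21 -> value 548299 (3 byte(s))
  byte[5]=0x47 cont=0 payload=0x47=71: acc |= 71<<0 -> acc=71 shift=7 [end]
Varint 4: bytes[5:6] = 47 -> value 71 (1 byte(s))
  byte[6]=0xAE cont=1 payload=0x2E=46: acc |= 46<<0 -> acc=46 shift=7
  byte[7]=0xBB cont=1 payload=0x3B=59: acc |= 59<<7 -> acc=7598 shift=14
  byte[8]=0xFC cont=1 payload=0x7C=124: acc |= 124<<14 -> acc=2039214 shift=21
  byte[9]=0x64 cont=0 payload=0x64=100: acc |= 100<<21 -> acc=211754414 shift=28 [end]
Varint 5: bytes[6:10] = AE BB FC 64 -> value 211754414 (4 byte(s))
  byte[10]=0xB8 cont=1 payload=0x38=56: acc |= 56<<0 -> acc=56 shift=7
  byte[11]=0xCF cont=1 payload=0x4F=79: acc |= 79<<7 -> acc=10168 shift=14
  byte[12]=0x48 cont=0 payload=0x48=72: acc |= 72<<14 -> acc=1189816 shift=21 [end]
Varint 6: bytes[10:13] = B8 CF 48 -> value 1189816 (3 byte(s))

Answer: 2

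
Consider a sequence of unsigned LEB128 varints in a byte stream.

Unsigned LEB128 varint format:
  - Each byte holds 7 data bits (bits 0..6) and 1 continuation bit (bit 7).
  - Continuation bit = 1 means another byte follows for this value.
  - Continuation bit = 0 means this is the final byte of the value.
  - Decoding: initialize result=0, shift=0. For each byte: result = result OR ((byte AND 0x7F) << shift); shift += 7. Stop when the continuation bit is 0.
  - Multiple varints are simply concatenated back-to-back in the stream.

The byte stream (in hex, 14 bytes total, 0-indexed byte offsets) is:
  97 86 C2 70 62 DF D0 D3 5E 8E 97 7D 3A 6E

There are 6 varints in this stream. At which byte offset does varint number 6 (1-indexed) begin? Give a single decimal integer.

Answer: 13

Derivation:
  byte[0]=0x97 cont=1 payload=0x17=23: acc |= 23<<0 -> acc=23 shift=7
  byte[1]=0x86 cont=1 payload=0x06=6: acc |= 6<<7 -> acc=791 shift=14
  byte[2]=0xC2 cont=1 payload=0x42=66: acc |= 66<<14 -> acc=1082135 shift=21
  byte[3]=0x70 cont=0 payload=0x70=112: acc |= 112<<21 -> acc=235963159 shift=28 [end]
Varint 1: bytes[0:4] = 97 86 C2 70 -> value 235963159 (4 byte(s))
  byte[4]=0x62 cont=0 payload=0x62=98: acc |= 98<<0 -> acc=98 shift=7 [end]
Varint 2: bytes[4:5] = 62 -> value 98 (1 byte(s))
  byte[5]=0xDF cont=1 payload=0x5F=95: acc |= 95<<0 -> acc=95 shift=7
  byte[6]=0xD0 cont=1 payload=0x50=80: acc |= 80<<7 -> acc=10335 shift=14
  byte[7]=0xD3 cont=1 payload=0x53=83: acc |= 83<<14 -> acc=1370207 shift=21
  byte[8]=0x5E cont=0 payload=0x5E=94: acc |= 94<<21 -> acc=198502495 shift=28 [end]
Varint 3: bytes[5:9] = DF D0 D3 5E -> value 198502495 (4 byte(s))
  byte[9]=0x8E cont=1 payload=0x0E=14: acc |= 14<<0 -> acc=14 shift=7
  byte[10]=0x97 cont=1 payload=0x17=23: acc |= 23<<7 -> acc=2958 shift=14
  byte[11]=0x7D cont=0 payload=0x7D=125: acc |= 125<<14 -> acc=2050958 shift=21 [end]
Varint 4: bytes[9:12] = 8E 97 7D -> value 2050958 (3 byte(s))
  byte[12]=0x3A cont=0 payload=0x3A=58: acc |= 58<<0 -> acc=58 shift=7 [end]
Varint 5: bytes[12:13] = 3A -> value 58 (1 byte(s))
  byte[13]=0x6E cont=0 payload=0x6E=110: acc |= 110<<0 -> acc=110 shift=7 [end]
Varint 6: bytes[13:14] = 6E -> value 110 (1 byte(s))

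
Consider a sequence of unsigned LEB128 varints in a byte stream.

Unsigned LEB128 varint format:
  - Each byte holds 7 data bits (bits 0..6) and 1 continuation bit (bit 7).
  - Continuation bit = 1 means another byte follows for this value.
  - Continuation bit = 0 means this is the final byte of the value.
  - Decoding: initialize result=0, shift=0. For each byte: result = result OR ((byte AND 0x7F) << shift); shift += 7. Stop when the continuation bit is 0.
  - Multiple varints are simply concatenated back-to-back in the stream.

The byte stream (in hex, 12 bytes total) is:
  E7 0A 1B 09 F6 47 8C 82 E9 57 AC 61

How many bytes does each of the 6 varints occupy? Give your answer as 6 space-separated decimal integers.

  byte[0]=0xE7 cont=1 payload=0x67=103: acc |= 103<<0 -> acc=103 shift=7
  byte[1]=0x0A cont=0 payload=0x0A=10: acc |= 10<<7 -> acc=1383 shift=14 [end]
Varint 1: bytes[0:2] = E7 0A -> value 1383 (2 byte(s))
  byte[2]=0x1B cont=0 payload=0x1B=27: acc |= 27<<0 -> acc=27 shift=7 [end]
Varint 2: bytes[2:3] = 1B -> value 27 (1 byte(s))
  byte[3]=0x09 cont=0 payload=0x09=9: acc |= 9<<0 -> acc=9 shift=7 [end]
Varint 3: bytes[3:4] = 09 -> value 9 (1 byte(s))
  byte[4]=0xF6 cont=1 payload=0x76=118: acc |= 118<<0 -> acc=118 shift=7
  byte[5]=0x47 cont=0 payload=0x47=71: acc |= 71<<7 -> acc=9206 shift=14 [end]
Varint 4: bytes[4:6] = F6 47 -> value 9206 (2 byte(s))
  byte[6]=0x8C cont=1 payload=0x0C=12: acc |= 12<<0 -> acc=12 shift=7
  byte[7]=0x82 cont=1 payload=0x02=2: acc |= 2<<7 -> acc=268 shift=14
  byte[8]=0xE9 cont=1 payload=0x69=105: acc |= 105<<14 -> acc=1720588 shift=21
  byte[9]=0x57 cont=0 payload=0x57=87: acc |= 87<<21 -> acc=184172812 shift=28 [end]
Varint 5: bytes[6:10] = 8C 82 E9 57 -> value 184172812 (4 byte(s))
  byte[10]=0xAC cont=1 payload=0x2C=44: acc |= 44<<0 -> acc=44 shift=7
  byte[11]=0x61 cont=0 payload=0x61=97: acc |= 97<<7 -> acc=12460 shift=14 [end]
Varint 6: bytes[10:12] = AC 61 -> value 12460 (2 byte(s))

Answer: 2 1 1 2 4 2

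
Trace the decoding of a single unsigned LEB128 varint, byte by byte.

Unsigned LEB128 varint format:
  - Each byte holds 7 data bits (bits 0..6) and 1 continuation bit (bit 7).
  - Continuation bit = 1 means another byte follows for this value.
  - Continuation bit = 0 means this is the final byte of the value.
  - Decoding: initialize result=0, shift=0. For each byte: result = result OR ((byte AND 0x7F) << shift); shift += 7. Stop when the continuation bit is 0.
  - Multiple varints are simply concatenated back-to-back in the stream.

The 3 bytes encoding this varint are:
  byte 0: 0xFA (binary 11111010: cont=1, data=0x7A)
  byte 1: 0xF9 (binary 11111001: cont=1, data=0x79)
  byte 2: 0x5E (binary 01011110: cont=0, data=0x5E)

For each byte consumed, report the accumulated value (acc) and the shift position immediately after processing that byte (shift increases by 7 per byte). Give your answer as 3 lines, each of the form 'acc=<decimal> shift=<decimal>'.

byte 0=0xFA: payload=0x7A=122, contrib = 122<<0 = 122; acc -> 122, shift -> 7
byte 1=0xF9: payload=0x79=121, contrib = 121<<7 = 15488; acc -> 15610, shift -> 14
byte 2=0x5E: payload=0x5E=94, contrib = 94<<14 = 1540096; acc -> 1555706, shift -> 21

Answer: acc=122 shift=7
acc=15610 shift=14
acc=1555706 shift=21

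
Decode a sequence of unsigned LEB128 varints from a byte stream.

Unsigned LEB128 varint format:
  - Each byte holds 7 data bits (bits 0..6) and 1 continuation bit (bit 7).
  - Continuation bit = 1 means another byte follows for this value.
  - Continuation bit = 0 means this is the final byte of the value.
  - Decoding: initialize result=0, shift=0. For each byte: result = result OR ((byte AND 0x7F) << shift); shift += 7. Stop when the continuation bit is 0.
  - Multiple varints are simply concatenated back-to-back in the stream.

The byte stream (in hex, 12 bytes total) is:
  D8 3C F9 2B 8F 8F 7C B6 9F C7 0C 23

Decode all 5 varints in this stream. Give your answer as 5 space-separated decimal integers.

Answer: 7768 5625 2033551 26333110 35

Derivation:
  byte[0]=0xD8 cont=1 payload=0x58=88: acc |= 88<<0 -> acc=88 shift=7
  byte[1]=0x3C cont=0 payload=0x3C=60: acc |= 60<<7 -> acc=7768 shift=14 [end]
Varint 1: bytes[0:2] = D8 3C -> value 7768 (2 byte(s))
  byte[2]=0xF9 cont=1 payload=0x79=121: acc |= 121<<0 -> acc=121 shift=7
  byte[3]=0x2B cont=0 payload=0x2B=43: acc |= 43<<7 -> acc=5625 shift=14 [end]
Varint 2: bytes[2:4] = F9 2B -> value 5625 (2 byte(s))
  byte[4]=0x8F cont=1 payload=0x0F=15: acc |= 15<<0 -> acc=15 shift=7
  byte[5]=0x8F cont=1 payload=0x0F=15: acc |= 15<<7 -> acc=1935 shift=14
  byte[6]=0x7C cont=0 payload=0x7C=124: acc |= 124<<14 -> acc=2033551 shift=21 [end]
Varint 3: bytes[4:7] = 8F 8F 7C -> value 2033551 (3 byte(s))
  byte[7]=0xB6 cont=1 payload=0x36=54: acc |= 54<<0 -> acc=54 shift=7
  byte[8]=0x9F cont=1 payload=0x1F=31: acc |= 31<<7 -> acc=4022 shift=14
  byte[9]=0xC7 cont=1 payload=0x47=71: acc |= 71<<14 -> acc=1167286 shift=21
  byte[10]=0x0C cont=0 payload=0x0C=12: acc |= 12<<21 -> acc=26333110 shift=28 [end]
Varint 4: bytes[7:11] = B6 9F C7 0C -> value 26333110 (4 byte(s))
  byte[11]=0x23 cont=0 payload=0x23=35: acc |= 35<<0 -> acc=35 shift=7 [end]
Varint 5: bytes[11:12] = 23 -> value 35 (1 byte(s))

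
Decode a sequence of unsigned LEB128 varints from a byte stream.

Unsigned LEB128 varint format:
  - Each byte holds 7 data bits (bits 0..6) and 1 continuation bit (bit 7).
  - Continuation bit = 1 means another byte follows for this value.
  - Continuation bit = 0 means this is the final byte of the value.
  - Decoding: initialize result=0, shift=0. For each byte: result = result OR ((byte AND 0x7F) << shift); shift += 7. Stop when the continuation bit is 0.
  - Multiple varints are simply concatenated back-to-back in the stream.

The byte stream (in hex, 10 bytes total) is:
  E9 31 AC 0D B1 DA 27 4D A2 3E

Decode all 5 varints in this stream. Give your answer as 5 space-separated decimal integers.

  byte[0]=0xE9 cont=1 payload=0x69=105: acc |= 105<<0 -> acc=105 shift=7
  byte[1]=0x31 cont=0 payload=0x31=49: acc |= 49<<7 -> acc=6377 shift=14 [end]
Varint 1: bytes[0:2] = E9 31 -> value 6377 (2 byte(s))
  byte[2]=0xAC cont=1 payload=0x2C=44: acc |= 44<<0 -> acc=44 shift=7
  byte[3]=0x0D cont=0 payload=0x0D=13: acc |= 13<<7 -> acc=1708 shift=14 [end]
Varint 2: bytes[2:4] = AC 0D -> value 1708 (2 byte(s))
  byte[4]=0xB1 cont=1 payload=0x31=49: acc |= 49<<0 -> acc=49 shift=7
  byte[5]=0xDA cont=1 payload=0x5A=90: acc |= 90<<7 -> acc=11569 shift=14
  byte[6]=0x27 cont=0 payload=0x27=39: acc |= 39<<14 -> acc=650545 shift=21 [end]
Varint 3: bytes[4:7] = B1 DA 27 -> value 650545 (3 byte(s))
  byte[7]=0x4D cont=0 payload=0x4D=77: acc |= 77<<0 -> acc=77 shift=7 [end]
Varint 4: bytes[7:8] = 4D -> value 77 (1 byte(s))
  byte[8]=0xA2 cont=1 payload=0x22=34: acc |= 34<<0 -> acc=34 shift=7
  byte[9]=0x3E cont=0 payload=0x3E=62: acc |= 62<<7 -> acc=7970 shift=14 [end]
Varint 5: bytes[8:10] = A2 3E -> value 7970 (2 byte(s))

Answer: 6377 1708 650545 77 7970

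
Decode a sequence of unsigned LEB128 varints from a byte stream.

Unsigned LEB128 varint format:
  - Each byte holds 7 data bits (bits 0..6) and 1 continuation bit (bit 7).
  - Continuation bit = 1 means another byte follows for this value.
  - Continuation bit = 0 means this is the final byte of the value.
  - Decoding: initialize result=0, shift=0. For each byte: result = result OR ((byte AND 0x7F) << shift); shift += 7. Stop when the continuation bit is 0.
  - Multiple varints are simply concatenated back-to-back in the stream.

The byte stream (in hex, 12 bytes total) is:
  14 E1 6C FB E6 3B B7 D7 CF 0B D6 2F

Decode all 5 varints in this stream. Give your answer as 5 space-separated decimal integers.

Answer: 20 13921 979835 24374199 6102

Derivation:
  byte[0]=0x14 cont=0 payload=0x14=20: acc |= 20<<0 -> acc=20 shift=7 [end]
Varint 1: bytes[0:1] = 14 -> value 20 (1 byte(s))
  byte[1]=0xE1 cont=1 payload=0x61=97: acc |= 97<<0 -> acc=97 shift=7
  byte[2]=0x6C cont=0 payload=0x6C=108: acc |= 108<<7 -> acc=13921 shift=14 [end]
Varint 2: bytes[1:3] = E1 6C -> value 13921 (2 byte(s))
  byte[3]=0xFB cont=1 payload=0x7B=123: acc |= 123<<0 -> acc=123 shift=7
  byte[4]=0xE6 cont=1 payload=0x66=102: acc |= 102<<7 -> acc=13179 shift=14
  byte[5]=0x3B cont=0 payload=0x3B=59: acc |= 59<<14 -> acc=979835 shift=21 [end]
Varint 3: bytes[3:6] = FB E6 3B -> value 979835 (3 byte(s))
  byte[6]=0xB7 cont=1 payload=0x37=55: acc |= 55<<0 -> acc=55 shift=7
  byte[7]=0xD7 cont=1 payload=0x57=87: acc |= 87<<7 -> acc=11191 shift=14
  byte[8]=0xCF cont=1 payload=0x4F=79: acc |= 79<<14 -> acc=1305527 shift=21
  byte[9]=0x0B cont=0 payload=0x0B=11: acc |= 11<<21 -> acc=24374199 shift=28 [end]
Varint 4: bytes[6:10] = B7 D7 CF 0B -> value 24374199 (4 byte(s))
  byte[10]=0xD6 cont=1 payload=0x56=86: acc |= 86<<0 -> acc=86 shift=7
  byte[11]=0x2F cont=0 payload=0x2F=47: acc |= 47<<7 -> acc=6102 shift=14 [end]
Varint 5: bytes[10:12] = D6 2F -> value 6102 (2 byte(s))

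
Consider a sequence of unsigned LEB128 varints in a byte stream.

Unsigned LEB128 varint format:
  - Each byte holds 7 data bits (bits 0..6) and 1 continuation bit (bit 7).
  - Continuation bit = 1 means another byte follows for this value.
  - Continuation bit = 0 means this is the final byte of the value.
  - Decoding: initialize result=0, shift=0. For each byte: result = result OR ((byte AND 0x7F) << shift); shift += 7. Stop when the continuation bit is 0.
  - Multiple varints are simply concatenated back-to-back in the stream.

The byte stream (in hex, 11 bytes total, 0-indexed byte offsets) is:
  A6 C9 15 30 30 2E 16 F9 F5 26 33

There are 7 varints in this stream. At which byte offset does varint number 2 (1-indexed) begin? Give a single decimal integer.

Answer: 3

Derivation:
  byte[0]=0xA6 cont=1 payload=0x26=38: acc |= 38<<0 -> acc=38 shift=7
  byte[1]=0xC9 cont=1 payload=0x49=73: acc |= 73<<7 -> acc=9382 shift=14
  byte[2]=0x15 cont=0 payload=0x15=21: acc |= 21<<14 -> acc=353446 shift=21 [end]
Varint 1: bytes[0:3] = A6 C9 15 -> value 353446 (3 byte(s))
  byte[3]=0x30 cont=0 payload=0x30=48: acc |= 48<<0 -> acc=48 shift=7 [end]
Varint 2: bytes[3:4] = 30 -> value 48 (1 byte(s))
  byte[4]=0x30 cont=0 payload=0x30=48: acc |= 48<<0 -> acc=48 shift=7 [end]
Varint 3: bytes[4:5] = 30 -> value 48 (1 byte(s))
  byte[5]=0x2E cont=0 payload=0x2E=46: acc |= 46<<0 -> acc=46 shift=7 [end]
Varint 4: bytes[5:6] = 2E -> value 46 (1 byte(s))
  byte[6]=0x16 cont=0 payload=0x16=22: acc |= 22<<0 -> acc=22 shift=7 [end]
Varint 5: bytes[6:7] = 16 -> value 22 (1 byte(s))
  byte[7]=0xF9 cont=1 payload=0x79=121: acc |= 121<<0 -> acc=121 shift=7
  byte[8]=0xF5 cont=1 payload=0x75=117: acc |= 117<<7 -> acc=15097 shift=14
  byte[9]=0x26 cont=0 payload=0x26=38: acc |= 38<<14 -> acc=637689 shift=21 [end]
Varint 6: bytes[7:10] = F9 F5 26 -> value 637689 (3 byte(s))
  byte[10]=0x33 cont=0 payload=0x33=51: acc |= 51<<0 -> acc=51 shift=7 [end]
Varint 7: bytes[10:11] = 33 -> value 51 (1 byte(s))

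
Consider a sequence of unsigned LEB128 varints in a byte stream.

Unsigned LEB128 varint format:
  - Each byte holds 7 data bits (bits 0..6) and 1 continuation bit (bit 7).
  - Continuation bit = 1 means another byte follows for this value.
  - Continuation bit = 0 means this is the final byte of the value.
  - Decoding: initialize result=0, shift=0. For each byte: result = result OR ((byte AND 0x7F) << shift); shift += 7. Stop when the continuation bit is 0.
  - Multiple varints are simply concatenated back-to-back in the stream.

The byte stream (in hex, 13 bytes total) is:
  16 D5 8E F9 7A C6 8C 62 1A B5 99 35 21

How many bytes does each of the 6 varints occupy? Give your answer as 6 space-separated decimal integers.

Answer: 1 4 3 1 3 1

Derivation:
  byte[0]=0x16 cont=0 payload=0x16=22: acc |= 22<<0 -> acc=22 shift=7 [end]
Varint 1: bytes[0:1] = 16 -> value 22 (1 byte(s))
  byte[1]=0xD5 cont=1 payload=0x55=85: acc |= 85<<0 -> acc=85 shift=7
  byte[2]=0x8E cont=1 payload=0x0E=14: acc |= 14<<7 -> acc=1877 shift=14
  byte[3]=0xF9 cont=1 payload=0x79=121: acc |= 121<<14 -> acc=1984341 shift=21
  byte[4]=0x7A cont=0 payload=0x7A=122: acc |= 122<<21 -> acc=257836885 shift=28 [end]
Varint 2: bytes[1:5] = D5 8E F9 7A -> value 257836885 (4 byte(s))
  byte[5]=0xC6 cont=1 payload=0x46=70: acc |= 70<<0 -> acc=70 shift=7
  byte[6]=0x8C cont=1 payload=0x0C=12: acc |= 12<<7 -> acc=1606 shift=14
  byte[7]=0x62 cont=0 payload=0x62=98: acc |= 98<<14 -> acc=1607238 shift=21 [end]
Varint 3: bytes[5:8] = C6 8C 62 -> value 1607238 (3 byte(s))
  byte[8]=0x1A cont=0 payload=0x1A=26: acc |= 26<<0 -> acc=26 shift=7 [end]
Varint 4: bytes[8:9] = 1A -> value 26 (1 byte(s))
  byte[9]=0xB5 cont=1 payload=0x35=53: acc |= 53<<0 -> acc=53 shift=7
  byte[10]=0x99 cont=1 payload=0x19=25: acc |= 25<<7 -> acc=3253 shift=14
  byte[11]=0x35 cont=0 payload=0x35=53: acc |= 53<<14 -> acc=871605 shift=21 [end]
Varint 5: bytes[9:12] = B5 99 35 -> value 871605 (3 byte(s))
  byte[12]=0x21 cont=0 payload=0x21=33: acc |= 33<<0 -> acc=33 shift=7 [end]
Varint 6: bytes[12:13] = 21 -> value 33 (1 byte(s))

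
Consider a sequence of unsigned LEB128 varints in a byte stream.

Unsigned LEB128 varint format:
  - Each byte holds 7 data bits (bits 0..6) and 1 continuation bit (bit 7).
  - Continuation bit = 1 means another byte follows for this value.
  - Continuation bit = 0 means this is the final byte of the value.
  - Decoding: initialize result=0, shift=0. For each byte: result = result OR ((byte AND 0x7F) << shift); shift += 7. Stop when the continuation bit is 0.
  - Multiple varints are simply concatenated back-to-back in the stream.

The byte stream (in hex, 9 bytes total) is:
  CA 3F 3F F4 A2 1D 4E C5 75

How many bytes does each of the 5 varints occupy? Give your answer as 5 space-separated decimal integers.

  byte[0]=0xCA cont=1 payload=0x4A=74: acc |= 74<<0 -> acc=74 shift=7
  byte[1]=0x3F cont=0 payload=0x3F=63: acc |= 63<<7 -> acc=8138 shift=14 [end]
Varint 1: bytes[0:2] = CA 3F -> value 8138 (2 byte(s))
  byte[2]=0x3F cont=0 payload=0x3F=63: acc |= 63<<0 -> acc=63 shift=7 [end]
Varint 2: bytes[2:3] = 3F -> value 63 (1 byte(s))
  byte[3]=0xF4 cont=1 payload=0x74=116: acc |= 116<<0 -> acc=116 shift=7
  byte[4]=0xA2 cont=1 payload=0x22=34: acc |= 34<<7 -> acc=4468 shift=14
  byte[5]=0x1D cont=0 payload=0x1D=29: acc |= 29<<14 -> acc=479604 shift=21 [end]
Varint 3: bytes[3:6] = F4 A2 1D -> value 479604 (3 byte(s))
  byte[6]=0x4E cont=0 payload=0x4E=78: acc |= 78<<0 -> acc=78 shift=7 [end]
Varint 4: bytes[6:7] = 4E -> value 78 (1 byte(s))
  byte[7]=0xC5 cont=1 payload=0x45=69: acc |= 69<<0 -> acc=69 shift=7
  byte[8]=0x75 cont=0 payload=0x75=117: acc |= 117<<7 -> acc=15045 shift=14 [end]
Varint 5: bytes[7:9] = C5 75 -> value 15045 (2 byte(s))

Answer: 2 1 3 1 2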